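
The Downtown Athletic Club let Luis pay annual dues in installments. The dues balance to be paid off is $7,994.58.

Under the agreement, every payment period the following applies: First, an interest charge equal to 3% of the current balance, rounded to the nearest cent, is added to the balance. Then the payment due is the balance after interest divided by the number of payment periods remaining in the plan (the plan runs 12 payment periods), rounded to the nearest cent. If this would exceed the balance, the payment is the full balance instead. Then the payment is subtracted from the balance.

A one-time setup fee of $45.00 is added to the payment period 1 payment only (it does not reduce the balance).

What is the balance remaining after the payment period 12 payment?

Payment period 1: $7,994.58 +$239.84 interest = $8,234.42; pay $686.20 (+ $45.00 fee) → $7,548.22
Payment period 2: $7,548.22 +$226.45 interest = $7,774.67; pay $706.79 → $7,067.88
Payment period 3: $7,067.88 +$212.04 interest = $7,279.92; pay $727.99 → $6,551.93
Payment period 4: $6,551.93 +$196.56 interest = $6,748.49; pay $749.83 → $5,998.66
Payment period 5: $5,998.66 +$179.96 interest = $6,178.62; pay $772.33 → $5,406.29
Payment period 6: $5,406.29 +$162.19 interest = $5,568.48; pay $795.50 → $4,772.98
Payment period 7: $4,772.98 +$143.19 interest = $4,916.17; pay $819.36 → $4,096.81
Payment period 8: $4,096.81 +$122.90 interest = $4,219.71; pay $843.94 → $3,375.77
Payment period 9: $3,375.77 +$101.27 interest = $3,477.04; pay $869.26 → $2,607.78
Payment period 10: $2,607.78 +$78.23 interest = $2,686.01; pay $895.34 → $1,790.67
Payment period 11: $1,790.67 +$53.72 interest = $1,844.39; pay $922.20 → $922.19
Payment period 12: $922.19 +$27.67 interest = $949.86; pay $949.86 → $0.00

$0.00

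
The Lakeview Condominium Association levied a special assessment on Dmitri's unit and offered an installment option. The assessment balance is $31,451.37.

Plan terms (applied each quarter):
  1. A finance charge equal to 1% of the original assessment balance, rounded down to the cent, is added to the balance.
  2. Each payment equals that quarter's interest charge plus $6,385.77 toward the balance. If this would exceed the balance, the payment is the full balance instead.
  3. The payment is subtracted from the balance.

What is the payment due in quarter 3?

$6,700.28

# | Opening | Interest | Payment | End bal
1 | $31,451.37 | $314.51 | $6,700.28 | $25,065.60
2 | $25,065.60 | $314.51 | $6,700.28 | $18,679.83
3 | $18,679.83 | $314.51 | $6,700.28 | $12,294.06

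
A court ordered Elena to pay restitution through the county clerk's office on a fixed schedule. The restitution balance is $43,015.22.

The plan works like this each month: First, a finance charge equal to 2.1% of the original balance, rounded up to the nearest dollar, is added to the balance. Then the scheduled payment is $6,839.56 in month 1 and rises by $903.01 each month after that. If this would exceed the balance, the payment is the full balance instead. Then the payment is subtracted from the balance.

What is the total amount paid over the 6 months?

$48,439.22

# | Opening | Interest | Payment | End bal
1 | $43,015.22 | $904.00 | $6,839.56 | $37,079.66
2 | $37,079.66 | $904.00 | $7,742.57 | $30,241.09
3 | $30,241.09 | $904.00 | $8,645.58 | $22,499.51
4 | $22,499.51 | $904.00 | $9,548.59 | $13,854.92
5 | $13,854.92 | $904.00 | $10,451.60 | $4,307.32
6 | $4,307.32 | $904.00 | $5,211.32 | $0.00
Total paid: $48,439.22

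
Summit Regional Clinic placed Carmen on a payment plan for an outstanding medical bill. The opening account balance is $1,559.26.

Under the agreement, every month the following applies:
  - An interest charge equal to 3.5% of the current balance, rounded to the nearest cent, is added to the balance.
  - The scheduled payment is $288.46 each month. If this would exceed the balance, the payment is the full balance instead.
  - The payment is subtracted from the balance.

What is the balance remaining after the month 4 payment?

Month 1: opening $1,559.26; interest $54.57 → $1,613.83; payment $288.46; balance $1,325.37
Month 2: opening $1,325.37; interest $46.39 → $1,371.76; payment $288.46; balance $1,083.30
Month 3: opening $1,083.30; interest $37.92 → $1,121.22; payment $288.46; balance $832.76
Month 4: opening $832.76; interest $29.15 → $861.91; payment $288.46; balance $573.45

$573.45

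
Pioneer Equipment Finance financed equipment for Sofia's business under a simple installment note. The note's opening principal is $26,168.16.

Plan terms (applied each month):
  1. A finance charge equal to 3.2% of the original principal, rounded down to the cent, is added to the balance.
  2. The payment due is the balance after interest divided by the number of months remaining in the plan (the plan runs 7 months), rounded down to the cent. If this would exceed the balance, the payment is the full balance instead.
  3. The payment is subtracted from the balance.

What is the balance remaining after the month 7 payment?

Month 1: opening $26,168.16; interest $837.38 → $27,005.54; payment $3,857.93; balance $23,147.61
Month 2: opening $23,147.61; interest $837.38 → $23,984.99; payment $3,997.49; balance $19,987.50
Month 3: opening $19,987.50; interest $837.38 → $20,824.88; payment $4,164.97; balance $16,659.91
Month 4: opening $16,659.91; interest $837.38 → $17,497.29; payment $4,374.32; balance $13,122.97
Month 5: opening $13,122.97; interest $837.38 → $13,960.35; payment $4,653.45; balance $9,306.90
Month 6: opening $9,306.90; interest $837.38 → $10,144.28; payment $5,072.14; balance $5,072.14
Month 7: opening $5,072.14; interest $837.38 → $5,909.52; payment $5,909.52; balance $0.00

$0.00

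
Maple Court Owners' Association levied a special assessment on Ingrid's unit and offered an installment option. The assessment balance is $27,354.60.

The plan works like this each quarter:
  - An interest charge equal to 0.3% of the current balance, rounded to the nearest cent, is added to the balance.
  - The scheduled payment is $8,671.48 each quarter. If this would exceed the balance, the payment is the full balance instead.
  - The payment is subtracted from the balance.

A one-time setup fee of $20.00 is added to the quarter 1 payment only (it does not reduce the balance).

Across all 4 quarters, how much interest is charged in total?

$173.34

Quarter 1: $27,354.60 +$82.06 interest = $27,436.66; pay $8,671.48 (+ $20.00 fee) → $18,765.18
Quarter 2: $18,765.18 +$56.30 interest = $18,821.48; pay $8,671.48 → $10,150.00
Quarter 3: $10,150.00 +$30.45 interest = $10,180.45; pay $8,671.48 → $1,508.97
Quarter 4: $1,508.97 +$4.53 interest = $1,513.50; pay $1,513.50 → $0.00
Total interest: $82.06 + $56.30 + $30.45 + $4.53 = $173.34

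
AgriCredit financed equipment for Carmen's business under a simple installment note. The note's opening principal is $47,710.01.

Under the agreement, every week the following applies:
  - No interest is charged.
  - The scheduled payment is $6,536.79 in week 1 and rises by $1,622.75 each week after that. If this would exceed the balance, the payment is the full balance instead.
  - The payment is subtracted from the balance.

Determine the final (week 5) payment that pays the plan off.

$11,826.35

Week 1: $47,710.01 − $6,536.79 → $41,173.22
Week 2: $41,173.22 − $8,159.54 → $33,013.68
Week 3: $33,013.68 − $9,782.29 → $23,231.39
Week 4: $23,231.39 − $11,405.04 → $11,826.35
Week 5: $11,826.35 − $11,826.35 → $0.00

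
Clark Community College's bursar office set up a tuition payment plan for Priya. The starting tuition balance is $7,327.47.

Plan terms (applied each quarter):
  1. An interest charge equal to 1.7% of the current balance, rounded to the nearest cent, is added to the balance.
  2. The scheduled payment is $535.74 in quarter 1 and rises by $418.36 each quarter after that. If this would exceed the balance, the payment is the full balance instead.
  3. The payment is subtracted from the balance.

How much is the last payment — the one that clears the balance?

Quarter 1: opening $7,327.47; interest $124.57 → $7,452.04; payment $535.74; balance $6,916.30
Quarter 2: opening $6,916.30; interest $117.58 → $7,033.88; payment $954.10; balance $6,079.78
Quarter 3: opening $6,079.78; interest $103.36 → $6,183.14; payment $1,372.46; balance $4,810.68
Quarter 4: opening $4,810.68; interest $81.78 → $4,892.46; payment $1,790.82; balance $3,101.64
Quarter 5: opening $3,101.64; interest $52.73 → $3,154.37; payment $2,209.18; balance $945.19
Quarter 6: opening $945.19; interest $16.07 → $961.26; payment $961.26; balance $0.00

$961.26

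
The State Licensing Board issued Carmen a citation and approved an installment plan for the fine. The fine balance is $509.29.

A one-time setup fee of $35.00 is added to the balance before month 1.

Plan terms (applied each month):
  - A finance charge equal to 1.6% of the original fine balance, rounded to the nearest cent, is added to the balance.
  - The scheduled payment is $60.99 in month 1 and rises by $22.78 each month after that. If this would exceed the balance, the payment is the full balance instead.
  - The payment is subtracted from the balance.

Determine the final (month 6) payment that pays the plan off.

$60.44

Month 1: $544.29 +$8.15 interest = $552.44; pay $60.99 → $491.45
Month 2: $491.45 +$8.15 interest = $499.60; pay $83.77 → $415.83
Month 3: $415.83 +$8.15 interest = $423.98; pay $106.55 → $317.43
Month 4: $317.43 +$8.15 interest = $325.58; pay $129.33 → $196.25
Month 5: $196.25 +$8.15 interest = $204.40; pay $152.11 → $52.29
Month 6: $52.29 +$8.15 interest = $60.44; pay $60.44 → $0.00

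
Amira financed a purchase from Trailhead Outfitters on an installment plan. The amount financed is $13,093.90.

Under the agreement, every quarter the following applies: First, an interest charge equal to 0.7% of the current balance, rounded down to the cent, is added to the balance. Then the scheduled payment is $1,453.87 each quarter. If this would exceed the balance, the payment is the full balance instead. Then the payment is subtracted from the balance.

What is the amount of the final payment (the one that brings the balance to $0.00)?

Quarter 1: opening $13,093.90; interest $91.65 → $13,185.55; payment $1,453.87; balance $11,731.68
Quarter 2: opening $11,731.68; interest $82.12 → $11,813.80; payment $1,453.87; balance $10,359.93
Quarter 3: opening $10,359.93; interest $72.51 → $10,432.44; payment $1,453.87; balance $8,978.57
Quarter 4: opening $8,978.57; interest $62.84 → $9,041.41; payment $1,453.87; balance $7,587.54
Quarter 5: opening $7,587.54; interest $53.11 → $7,640.65; payment $1,453.87; balance $6,186.78
Quarter 6: opening $6,186.78; interest $43.30 → $6,230.08; payment $1,453.87; balance $4,776.21
Quarter 7: opening $4,776.21; interest $33.43 → $4,809.64; payment $1,453.87; balance $3,355.77
Quarter 8: opening $3,355.77; interest $23.49 → $3,379.26; payment $1,453.87; balance $1,925.39
Quarter 9: opening $1,925.39; interest $13.47 → $1,938.86; payment $1,453.87; balance $484.99
Quarter 10: opening $484.99; interest $3.39 → $488.38; payment $488.38; balance $0.00

$488.38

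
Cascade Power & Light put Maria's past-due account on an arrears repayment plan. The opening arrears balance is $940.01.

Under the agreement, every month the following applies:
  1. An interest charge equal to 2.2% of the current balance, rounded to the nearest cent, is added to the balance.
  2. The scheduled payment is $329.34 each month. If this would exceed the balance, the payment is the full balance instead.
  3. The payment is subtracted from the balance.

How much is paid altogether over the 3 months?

Month 1: opening $940.01; interest $20.68 → $960.69; payment $329.34; balance $631.35
Month 2: opening $631.35; interest $13.89 → $645.24; payment $329.34; balance $315.90
Month 3: opening $315.90; interest $6.95 → $322.85; payment $322.85; balance $0.00
Total paid: $981.53

$981.53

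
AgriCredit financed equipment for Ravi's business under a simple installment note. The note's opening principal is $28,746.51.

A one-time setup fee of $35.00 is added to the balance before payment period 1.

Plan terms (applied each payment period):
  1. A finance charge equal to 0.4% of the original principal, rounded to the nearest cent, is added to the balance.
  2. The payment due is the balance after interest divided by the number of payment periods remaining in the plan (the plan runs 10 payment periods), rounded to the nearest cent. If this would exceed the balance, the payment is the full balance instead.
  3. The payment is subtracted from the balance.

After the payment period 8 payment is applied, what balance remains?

$6,084.93

Payment period 1: $28,781.51 +$114.99 interest = $28,896.50; pay $2,889.65 → $26,006.85
Payment period 2: $26,006.85 +$114.99 interest = $26,121.84; pay $2,902.43 → $23,219.41
Payment period 3: $23,219.41 +$114.99 interest = $23,334.40; pay $2,916.80 → $20,417.60
Payment period 4: $20,417.60 +$114.99 interest = $20,532.59; pay $2,933.23 → $17,599.36
Payment period 5: $17,599.36 +$114.99 interest = $17,714.35; pay $2,952.39 → $14,761.96
Payment period 6: $14,761.96 +$114.99 interest = $14,876.95; pay $2,975.39 → $11,901.56
Payment period 7: $11,901.56 +$114.99 interest = $12,016.55; pay $3,004.14 → $9,012.41
Payment period 8: $9,012.41 +$114.99 interest = $9,127.40; pay $3,042.47 → $6,084.93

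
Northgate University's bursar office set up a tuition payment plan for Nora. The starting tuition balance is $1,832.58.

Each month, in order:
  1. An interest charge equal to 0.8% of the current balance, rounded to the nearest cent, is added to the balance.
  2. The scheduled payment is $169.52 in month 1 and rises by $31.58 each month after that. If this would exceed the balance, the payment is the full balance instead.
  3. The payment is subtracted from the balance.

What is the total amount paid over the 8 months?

# | Opening | Interest | Payment | End bal
1 | $1,832.58 | $14.66 | $169.52 | $1,677.72
2 | $1,677.72 | $13.42 | $201.10 | $1,490.04
3 | $1,490.04 | $11.92 | $232.68 | $1,269.28
4 | $1,269.28 | $10.15 | $264.26 | $1,015.17
5 | $1,015.17 | $8.12 | $295.84 | $727.45
6 | $727.45 | $5.82 | $327.42 | $405.85
7 | $405.85 | $3.25 | $359.00 | $50.10
8 | $50.10 | $0.40 | $50.50 | $0.00
Total paid: $1,900.32

$1,900.32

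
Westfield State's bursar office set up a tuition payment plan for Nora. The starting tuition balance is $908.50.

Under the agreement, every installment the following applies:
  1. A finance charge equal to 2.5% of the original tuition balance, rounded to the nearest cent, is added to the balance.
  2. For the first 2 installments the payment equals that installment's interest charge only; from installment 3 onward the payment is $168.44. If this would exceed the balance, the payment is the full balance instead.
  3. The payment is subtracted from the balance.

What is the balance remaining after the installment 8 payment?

Installment 1: $908.50 +$22.71 interest = $931.21; pay $22.71 → $908.50
Installment 2: $908.50 +$22.71 interest = $931.21; pay $22.71 → $908.50
Installment 3: $908.50 +$22.71 interest = $931.21; pay $168.44 → $762.77
Installment 4: $762.77 +$22.71 interest = $785.48; pay $168.44 → $617.04
Installment 5: $617.04 +$22.71 interest = $639.75; pay $168.44 → $471.31
Installment 6: $471.31 +$22.71 interest = $494.02; pay $168.44 → $325.58
Installment 7: $325.58 +$22.71 interest = $348.29; pay $168.44 → $179.85
Installment 8: $179.85 +$22.71 interest = $202.56; pay $168.44 → $34.12

$34.12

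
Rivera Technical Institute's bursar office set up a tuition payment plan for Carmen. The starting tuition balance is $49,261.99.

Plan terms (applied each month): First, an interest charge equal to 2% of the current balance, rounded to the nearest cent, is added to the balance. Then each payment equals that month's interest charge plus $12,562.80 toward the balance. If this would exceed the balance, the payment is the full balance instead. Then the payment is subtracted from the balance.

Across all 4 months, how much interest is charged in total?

$2,433.42

Month 1: opening $49,261.99; interest $985.24 → $50,247.23; payment $13,548.04; balance $36,699.19
Month 2: opening $36,699.19; interest $733.98 → $37,433.17; payment $13,296.78; balance $24,136.39
Month 3: opening $24,136.39; interest $482.73 → $24,619.12; payment $13,045.53; balance $11,573.59
Month 4: opening $11,573.59; interest $231.47 → $11,805.06; payment $11,805.06; balance $0.00
Total interest: $985.24 + $733.98 + $482.73 + $231.47 = $2,433.42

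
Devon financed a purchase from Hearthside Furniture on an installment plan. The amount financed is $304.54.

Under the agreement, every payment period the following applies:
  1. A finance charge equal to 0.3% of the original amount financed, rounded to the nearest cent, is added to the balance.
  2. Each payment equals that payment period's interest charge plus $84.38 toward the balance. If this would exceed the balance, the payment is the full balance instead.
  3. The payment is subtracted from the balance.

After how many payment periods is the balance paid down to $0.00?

Payment period 1: $304.54 +$0.91 interest = $305.45; pay $85.29 → $220.16
Payment period 2: $220.16 +$0.91 interest = $221.07; pay $85.29 → $135.78
Payment period 3: $135.78 +$0.91 interest = $136.69; pay $85.29 → $51.40
Payment period 4: $51.40 +$0.91 interest = $52.31; pay $52.31 → $0.00
Balance reaches $0.00 in payment period 4.

4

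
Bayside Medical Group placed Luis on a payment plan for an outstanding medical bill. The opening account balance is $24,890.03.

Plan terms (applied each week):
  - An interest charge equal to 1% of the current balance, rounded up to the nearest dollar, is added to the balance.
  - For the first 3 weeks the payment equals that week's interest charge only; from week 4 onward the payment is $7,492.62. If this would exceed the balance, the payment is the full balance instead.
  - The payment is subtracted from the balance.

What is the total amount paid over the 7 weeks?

Week 1: opening $24,890.03; interest $249.00 → $25,139.03; payment $249.00; balance $24,890.03
Week 2: opening $24,890.03; interest $249.00 → $25,139.03; payment $249.00; balance $24,890.03
Week 3: opening $24,890.03; interest $249.00 → $25,139.03; payment $249.00; balance $24,890.03
Week 4: opening $24,890.03; interest $249.00 → $25,139.03; payment $7,492.62; balance $17,646.41
Week 5: opening $17,646.41; interest $177.00 → $17,823.41; payment $7,492.62; balance $10,330.79
Week 6: opening $10,330.79; interest $104.00 → $10,434.79; payment $7,492.62; balance $2,942.17
Week 7: opening $2,942.17; interest $30.00 → $2,972.17; payment $2,972.17; balance $0.00
Total paid: $26,197.03

$26,197.03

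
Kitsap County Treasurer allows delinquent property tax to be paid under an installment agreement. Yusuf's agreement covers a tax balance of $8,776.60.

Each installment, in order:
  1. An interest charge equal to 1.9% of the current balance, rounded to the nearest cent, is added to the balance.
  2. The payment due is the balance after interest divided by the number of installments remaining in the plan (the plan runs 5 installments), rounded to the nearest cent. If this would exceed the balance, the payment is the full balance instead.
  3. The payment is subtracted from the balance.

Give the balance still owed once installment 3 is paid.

$3,714.57

Installment 1: opening $8,776.60; interest $166.76 → $8,943.36; payment $1,788.67; balance $7,154.69
Installment 2: opening $7,154.69; interest $135.94 → $7,290.63; payment $1,822.66; balance $5,467.97
Installment 3: opening $5,467.97; interest $103.89 → $5,571.86; payment $1,857.29; balance $3,714.57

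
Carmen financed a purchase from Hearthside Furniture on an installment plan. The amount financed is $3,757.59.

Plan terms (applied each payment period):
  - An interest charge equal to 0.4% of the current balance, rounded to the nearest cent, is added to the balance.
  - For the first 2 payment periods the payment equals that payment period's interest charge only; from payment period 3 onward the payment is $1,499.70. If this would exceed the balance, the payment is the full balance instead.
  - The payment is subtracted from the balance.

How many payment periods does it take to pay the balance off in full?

5

Payment period 1: opening $3,757.59; interest $15.03 → $3,772.62; payment $15.03; balance $3,757.59
Payment period 2: opening $3,757.59; interest $15.03 → $3,772.62; payment $15.03; balance $3,757.59
Payment period 3: opening $3,757.59; interest $15.03 → $3,772.62; payment $1,499.70; balance $2,272.92
Payment period 4: opening $2,272.92; interest $9.09 → $2,282.01; payment $1,499.70; balance $782.31
Payment period 5: opening $782.31; interest $3.13 → $785.44; payment $785.44; balance $0.00
Balance reaches $0.00 in payment period 5.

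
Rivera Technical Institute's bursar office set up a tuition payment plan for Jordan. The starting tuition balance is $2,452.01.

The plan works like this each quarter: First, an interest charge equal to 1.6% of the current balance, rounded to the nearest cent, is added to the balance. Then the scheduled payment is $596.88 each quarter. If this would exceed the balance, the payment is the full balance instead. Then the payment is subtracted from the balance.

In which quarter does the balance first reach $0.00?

5

# | Opening | Interest | Payment | End bal
1 | $2,452.01 | $39.23 | $596.88 | $1,894.36
2 | $1,894.36 | $30.31 | $596.88 | $1,327.79
3 | $1,327.79 | $21.24 | $596.88 | $752.15
4 | $752.15 | $12.03 | $596.88 | $167.30
5 | $167.30 | $2.68 | $169.98 | $0.00
Balance reaches $0.00 in quarter 5.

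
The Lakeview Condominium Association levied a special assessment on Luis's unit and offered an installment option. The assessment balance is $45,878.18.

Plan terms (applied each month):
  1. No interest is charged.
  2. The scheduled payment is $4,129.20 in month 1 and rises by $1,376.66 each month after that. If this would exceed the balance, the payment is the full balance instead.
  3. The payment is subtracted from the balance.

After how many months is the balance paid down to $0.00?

Month 1: $45,878.18 − $4,129.20 → $41,748.98
Month 2: $41,748.98 − $5,505.86 → $36,243.12
Month 3: $36,243.12 − $6,882.52 → $29,360.60
Month 4: $29,360.60 − $8,259.18 → $21,101.42
Month 5: $21,101.42 − $9,635.84 → $11,465.58
Month 6: $11,465.58 − $11,012.50 → $453.08
Month 7: $453.08 − $453.08 → $0.00
Balance reaches $0.00 in month 7.

7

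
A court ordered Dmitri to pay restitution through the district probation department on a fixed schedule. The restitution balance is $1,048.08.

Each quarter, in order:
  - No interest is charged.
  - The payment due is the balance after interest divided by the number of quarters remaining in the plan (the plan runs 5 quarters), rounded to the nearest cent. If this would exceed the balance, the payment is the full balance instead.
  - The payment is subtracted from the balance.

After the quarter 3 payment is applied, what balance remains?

$419.23

Quarter 1: opening $1,048.08; payment $209.62; balance $838.46
Quarter 2: opening $838.46; payment $209.62; balance $628.84
Quarter 3: opening $628.84; payment $209.61; balance $419.23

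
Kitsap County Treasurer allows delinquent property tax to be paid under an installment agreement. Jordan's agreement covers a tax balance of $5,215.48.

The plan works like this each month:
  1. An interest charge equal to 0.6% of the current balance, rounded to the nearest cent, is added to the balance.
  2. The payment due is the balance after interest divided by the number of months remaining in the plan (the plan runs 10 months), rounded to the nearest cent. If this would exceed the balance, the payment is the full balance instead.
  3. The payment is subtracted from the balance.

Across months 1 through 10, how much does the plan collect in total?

Month 1: $5,215.48 +$31.29 interest = $5,246.77; pay $524.68 → $4,722.09
Month 2: $4,722.09 +$28.33 interest = $4,750.42; pay $527.82 → $4,222.60
Month 3: $4,222.60 +$25.34 interest = $4,247.94; pay $530.99 → $3,716.95
Month 4: $3,716.95 +$22.30 interest = $3,739.25; pay $534.18 → $3,205.07
Month 5: $3,205.07 +$19.23 interest = $3,224.30; pay $537.38 → $2,686.92
Month 6: $2,686.92 +$16.12 interest = $2,703.04; pay $540.61 → $2,162.43
Month 7: $2,162.43 +$12.97 interest = $2,175.40; pay $543.85 → $1,631.55
Month 8: $1,631.55 +$9.79 interest = $1,641.34; pay $547.11 → $1,094.23
Month 9: $1,094.23 +$6.57 interest = $1,100.80; pay $550.40 → $550.40
Month 10: $550.40 +$3.30 interest = $553.70; pay $553.70 → $0.00
Total paid: $5,390.72

$5,390.72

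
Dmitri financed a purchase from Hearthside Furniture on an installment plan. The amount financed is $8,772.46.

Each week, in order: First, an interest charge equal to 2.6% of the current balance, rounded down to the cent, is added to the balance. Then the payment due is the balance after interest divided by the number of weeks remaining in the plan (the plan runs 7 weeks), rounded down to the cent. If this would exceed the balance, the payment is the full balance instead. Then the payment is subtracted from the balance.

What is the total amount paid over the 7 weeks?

$9,733.77

# | Opening | Interest | Payment | End bal
1 | $8,772.46 | $228.08 | $1,285.79 | $7,714.75
2 | $7,714.75 | $200.58 | $1,319.22 | $6,596.11
3 | $6,596.11 | $171.49 | $1,353.52 | $5,414.08
4 | $5,414.08 | $140.76 | $1,388.71 | $4,166.13
5 | $4,166.13 | $108.31 | $1,424.81 | $2,849.63
6 | $2,849.63 | $74.09 | $1,461.86 | $1,461.86
7 | $1,461.86 | $38.00 | $1,499.86 | $0.00
Total paid: $9,733.77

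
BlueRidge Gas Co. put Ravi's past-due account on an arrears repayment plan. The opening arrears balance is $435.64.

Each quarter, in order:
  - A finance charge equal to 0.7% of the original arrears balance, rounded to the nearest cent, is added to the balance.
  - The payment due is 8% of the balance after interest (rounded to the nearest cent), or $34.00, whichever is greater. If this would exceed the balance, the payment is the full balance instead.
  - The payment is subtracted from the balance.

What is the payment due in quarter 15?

$4.29

Quarter 1: opening $435.64; interest $3.05 → $438.69; payment $35.10; balance $403.59
Quarter 2: opening $403.59; interest $3.05 → $406.64; payment $34.00; balance $372.64
Quarter 3: opening $372.64; interest $3.05 → $375.69; payment $34.00; balance $341.69
Quarter 4: opening $341.69; interest $3.05 → $344.74; payment $34.00; balance $310.74
Quarter 5: opening $310.74; interest $3.05 → $313.79; payment $34.00; balance $279.79
Quarter 6: opening $279.79; interest $3.05 → $282.84; payment $34.00; balance $248.84
Quarter 7: opening $248.84; interest $3.05 → $251.89; payment $34.00; balance $217.89
Quarter 8: opening $217.89; interest $3.05 → $220.94; payment $34.00; balance $186.94
Quarter 9: opening $186.94; interest $3.05 → $189.99; payment $34.00; balance $155.99
Quarter 10: opening $155.99; interest $3.05 → $159.04; payment $34.00; balance $125.04
Quarter 11: opening $125.04; interest $3.05 → $128.09; payment $34.00; balance $94.09
Quarter 12: opening $94.09; interest $3.05 → $97.14; payment $34.00; balance $63.14
Quarter 13: opening $63.14; interest $3.05 → $66.19; payment $34.00; balance $32.19
Quarter 14: opening $32.19; interest $3.05 → $35.24; payment $34.00; balance $1.24
Quarter 15: opening $1.24; interest $3.05 → $4.29; payment $4.29; balance $0.00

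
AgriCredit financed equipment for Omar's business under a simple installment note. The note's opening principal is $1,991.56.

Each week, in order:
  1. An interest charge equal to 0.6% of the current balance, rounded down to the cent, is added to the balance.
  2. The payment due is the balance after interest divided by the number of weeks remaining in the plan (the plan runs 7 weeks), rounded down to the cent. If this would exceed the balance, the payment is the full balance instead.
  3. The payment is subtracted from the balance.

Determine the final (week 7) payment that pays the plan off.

Week 1: $1,991.56 +$11.94 interest = $2,003.50; pay $286.21 → $1,717.29
Week 2: $1,717.29 +$10.30 interest = $1,727.59; pay $287.93 → $1,439.66
Week 3: $1,439.66 +$8.63 interest = $1,448.29; pay $289.65 → $1,158.64
Week 4: $1,158.64 +$6.95 interest = $1,165.59; pay $291.39 → $874.20
Week 5: $874.20 +$5.24 interest = $879.44; pay $293.14 → $586.30
Week 6: $586.30 +$3.51 interest = $589.81; pay $294.90 → $294.91
Week 7: $294.91 +$1.76 interest = $296.67; pay $296.67 → $0.00

$296.67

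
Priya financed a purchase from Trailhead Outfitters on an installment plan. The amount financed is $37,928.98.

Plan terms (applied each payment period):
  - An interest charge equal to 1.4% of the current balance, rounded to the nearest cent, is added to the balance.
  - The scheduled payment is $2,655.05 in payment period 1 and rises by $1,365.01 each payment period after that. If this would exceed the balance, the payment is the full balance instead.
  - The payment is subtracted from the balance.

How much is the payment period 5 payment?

Payment period 1: opening $37,928.98; interest $531.01 → $38,459.99; payment $2,655.05; balance $35,804.94
Payment period 2: opening $35,804.94; interest $501.27 → $36,306.21; payment $4,020.06; balance $32,286.15
Payment period 3: opening $32,286.15; interest $452.01 → $32,738.16; payment $5,385.07; balance $27,353.09
Payment period 4: opening $27,353.09; interest $382.94 → $27,736.03; payment $6,750.08; balance $20,985.95
Payment period 5: opening $20,985.95; interest $293.80 → $21,279.75; payment $8,115.09; balance $13,164.66

$8,115.09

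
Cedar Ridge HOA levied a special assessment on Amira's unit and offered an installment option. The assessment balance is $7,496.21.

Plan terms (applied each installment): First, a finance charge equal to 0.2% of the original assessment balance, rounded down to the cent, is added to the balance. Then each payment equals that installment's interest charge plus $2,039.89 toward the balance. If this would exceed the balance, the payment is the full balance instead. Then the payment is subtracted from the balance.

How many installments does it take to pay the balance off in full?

Installment 1: opening $7,496.21; interest $14.99 → $7,511.20; payment $2,054.88; balance $5,456.32
Installment 2: opening $5,456.32; interest $14.99 → $5,471.31; payment $2,054.88; balance $3,416.43
Installment 3: opening $3,416.43; interest $14.99 → $3,431.42; payment $2,054.88; balance $1,376.54
Installment 4: opening $1,376.54; interest $14.99 → $1,391.53; payment $1,391.53; balance $0.00
Balance reaches $0.00 in installment 4.

4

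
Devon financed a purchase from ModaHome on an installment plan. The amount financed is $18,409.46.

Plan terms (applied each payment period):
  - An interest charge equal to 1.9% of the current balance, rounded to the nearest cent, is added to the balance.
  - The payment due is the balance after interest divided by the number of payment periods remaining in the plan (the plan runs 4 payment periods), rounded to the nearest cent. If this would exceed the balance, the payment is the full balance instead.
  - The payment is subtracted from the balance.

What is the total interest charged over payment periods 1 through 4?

Payment period 1: $18,409.46 +$349.78 interest = $18,759.24; pay $4,689.81 → $14,069.43
Payment period 2: $14,069.43 +$267.32 interest = $14,336.75; pay $4,778.92 → $9,557.83
Payment period 3: $9,557.83 +$181.60 interest = $9,739.43; pay $4,869.72 → $4,869.71
Payment period 4: $4,869.71 +$92.52 interest = $4,962.23; pay $4,962.23 → $0.00
Total interest: $349.78 + $267.32 + $181.60 + $92.52 = $891.22

$891.22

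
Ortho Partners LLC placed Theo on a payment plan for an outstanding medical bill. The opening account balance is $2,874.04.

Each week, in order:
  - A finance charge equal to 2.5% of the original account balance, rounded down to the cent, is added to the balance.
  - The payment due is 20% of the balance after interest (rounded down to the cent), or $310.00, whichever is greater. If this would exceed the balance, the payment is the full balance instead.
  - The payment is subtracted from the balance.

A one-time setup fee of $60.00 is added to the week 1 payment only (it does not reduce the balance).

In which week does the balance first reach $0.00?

10

Week 1: opening $2,874.04; interest $71.85 → $2,945.89; payment $589.17 (+ $60.00 fee); balance $2,356.72
Week 2: opening $2,356.72; interest $71.85 → $2,428.57; payment $485.71; balance $1,942.86
Week 3: opening $1,942.86; interest $71.85 → $2,014.71; payment $402.94; balance $1,611.77
Week 4: opening $1,611.77; interest $71.85 → $1,683.62; payment $336.72; balance $1,346.90
Week 5: opening $1,346.90; interest $71.85 → $1,418.75; payment $310.00; balance $1,108.75
Week 6: opening $1,108.75; interest $71.85 → $1,180.60; payment $310.00; balance $870.60
Week 7: opening $870.60; interest $71.85 → $942.45; payment $310.00; balance $632.45
Week 8: opening $632.45; interest $71.85 → $704.30; payment $310.00; balance $394.30
Week 9: opening $394.30; interest $71.85 → $466.15; payment $310.00; balance $156.15
Week 10: opening $156.15; interest $71.85 → $228.00; payment $228.00; balance $0.00
Balance reaches $0.00 in week 10.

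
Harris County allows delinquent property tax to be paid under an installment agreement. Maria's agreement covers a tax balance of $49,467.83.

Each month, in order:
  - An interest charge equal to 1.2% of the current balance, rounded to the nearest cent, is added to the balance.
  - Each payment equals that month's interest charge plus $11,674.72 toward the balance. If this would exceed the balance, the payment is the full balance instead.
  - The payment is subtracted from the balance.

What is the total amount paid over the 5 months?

Month 1: opening $49,467.83; interest $593.61 → $50,061.44; payment $12,268.33; balance $37,793.11
Month 2: opening $37,793.11; interest $453.52 → $38,246.63; payment $12,128.24; balance $26,118.39
Month 3: opening $26,118.39; interest $313.42 → $26,431.81; payment $11,988.14; balance $14,443.67
Month 4: opening $14,443.67; interest $173.32 → $14,616.99; payment $11,848.04; balance $2,768.95
Month 5: opening $2,768.95; interest $33.23 → $2,802.18; payment $2,802.18; balance $0.00
Total paid: $51,034.93

$51,034.93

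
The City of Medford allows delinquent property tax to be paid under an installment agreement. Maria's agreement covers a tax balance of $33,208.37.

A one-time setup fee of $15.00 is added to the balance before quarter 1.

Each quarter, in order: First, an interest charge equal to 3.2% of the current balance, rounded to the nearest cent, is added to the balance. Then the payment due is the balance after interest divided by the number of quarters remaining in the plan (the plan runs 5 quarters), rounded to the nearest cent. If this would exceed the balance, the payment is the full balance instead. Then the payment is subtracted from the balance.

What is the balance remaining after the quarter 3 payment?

Quarter 1: $33,223.37 +$1,063.15 interest = $34,286.52; pay $6,857.30 → $27,429.22
Quarter 2: $27,429.22 +$877.74 interest = $28,306.96; pay $7,076.74 → $21,230.22
Quarter 3: $21,230.22 +$679.37 interest = $21,909.59; pay $7,303.20 → $14,606.39

$14,606.39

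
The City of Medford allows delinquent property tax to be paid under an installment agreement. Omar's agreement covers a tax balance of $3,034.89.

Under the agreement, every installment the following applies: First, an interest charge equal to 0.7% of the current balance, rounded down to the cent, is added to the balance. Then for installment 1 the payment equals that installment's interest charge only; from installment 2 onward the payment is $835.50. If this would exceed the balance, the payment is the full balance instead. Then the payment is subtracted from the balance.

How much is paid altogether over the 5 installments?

$3,106.73

Installment 1: opening $3,034.89; interest $21.24 → $3,056.13; payment $21.24; balance $3,034.89
Installment 2: opening $3,034.89; interest $21.24 → $3,056.13; payment $835.50; balance $2,220.63
Installment 3: opening $2,220.63; interest $15.54 → $2,236.17; payment $835.50; balance $1,400.67
Installment 4: opening $1,400.67; interest $9.80 → $1,410.47; payment $835.50; balance $574.97
Installment 5: opening $574.97; interest $4.02 → $578.99; payment $578.99; balance $0.00
Total paid: $3,106.73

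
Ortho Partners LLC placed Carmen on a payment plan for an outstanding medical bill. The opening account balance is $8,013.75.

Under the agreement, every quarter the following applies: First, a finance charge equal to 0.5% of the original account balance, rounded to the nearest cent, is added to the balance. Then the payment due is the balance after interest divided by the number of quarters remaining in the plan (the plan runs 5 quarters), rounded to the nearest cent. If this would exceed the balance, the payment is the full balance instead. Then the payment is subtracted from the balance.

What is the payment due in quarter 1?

$1,610.76

Quarter 1: $8,013.75 +$40.07 interest = $8,053.82; pay $1,610.76 → $6,443.06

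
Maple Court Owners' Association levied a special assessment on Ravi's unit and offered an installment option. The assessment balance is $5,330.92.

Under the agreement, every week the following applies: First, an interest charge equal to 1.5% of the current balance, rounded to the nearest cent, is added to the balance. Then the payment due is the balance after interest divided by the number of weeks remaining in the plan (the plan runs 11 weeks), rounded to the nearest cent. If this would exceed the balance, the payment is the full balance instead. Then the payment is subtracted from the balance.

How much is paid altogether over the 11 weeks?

Week 1: opening $5,330.92; interest $79.96 → $5,410.88; payment $491.90; balance $4,918.98
Week 2: opening $4,918.98; interest $73.78 → $4,992.76; payment $499.28; balance $4,493.48
Week 3: opening $4,493.48; interest $67.40 → $4,560.88; payment $506.76; balance $4,054.12
Week 4: opening $4,054.12; interest $60.81 → $4,114.93; payment $514.37; balance $3,600.56
Week 5: opening $3,600.56; interest $54.01 → $3,654.57; payment $522.08; balance $3,132.49
Week 6: opening $3,132.49; interest $46.99 → $3,179.48; payment $529.91; balance $2,649.57
Week 7: opening $2,649.57; interest $39.74 → $2,689.31; payment $537.86; balance $2,151.45
Week 8: opening $2,151.45; interest $32.27 → $2,183.72; payment $545.93; balance $1,637.79
Week 9: opening $1,637.79; interest $24.57 → $1,662.36; payment $554.12; balance $1,108.24
Week 10: opening $1,108.24; interest $16.62 → $1,124.86; payment $562.43; balance $562.43
Week 11: opening $562.43; interest $8.44 → $570.87; payment $570.87; balance $0.00
Total paid: $5,835.51

$5,835.51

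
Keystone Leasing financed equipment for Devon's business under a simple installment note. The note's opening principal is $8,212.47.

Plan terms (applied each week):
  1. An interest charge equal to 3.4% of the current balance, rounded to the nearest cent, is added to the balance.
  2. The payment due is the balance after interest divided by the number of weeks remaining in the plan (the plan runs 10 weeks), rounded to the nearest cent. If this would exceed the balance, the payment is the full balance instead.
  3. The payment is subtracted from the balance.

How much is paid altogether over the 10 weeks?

Week 1: $8,212.47 +$279.22 interest = $8,491.69; pay $849.17 → $7,642.52
Week 2: $7,642.52 +$259.85 interest = $7,902.37; pay $878.04 → $7,024.33
Week 3: $7,024.33 +$238.83 interest = $7,263.16; pay $907.90 → $6,355.26
Week 4: $6,355.26 +$216.08 interest = $6,571.34; pay $938.76 → $5,632.58
Week 5: $5,632.58 +$191.51 interest = $5,824.09; pay $970.68 → $4,853.41
Week 6: $4,853.41 +$165.02 interest = $5,018.43; pay $1,003.69 → $4,014.74
Week 7: $4,014.74 +$136.50 interest = $4,151.24; pay $1,037.81 → $3,113.43
Week 8: $3,113.43 +$105.86 interest = $3,219.29; pay $1,073.10 → $2,146.19
Week 9: $2,146.19 +$72.97 interest = $2,219.16; pay $1,109.58 → $1,109.58
Week 10: $1,109.58 +$37.73 interest = $1,147.31; pay $1,147.31 → $0.00
Total paid: $9,916.04

$9,916.04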